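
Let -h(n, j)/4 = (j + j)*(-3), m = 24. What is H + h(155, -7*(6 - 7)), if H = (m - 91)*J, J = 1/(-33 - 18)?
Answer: 8635/51 ≈ 169.31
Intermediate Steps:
J = -1/51 (J = 1/(-51) = -1/51 ≈ -0.019608)
h(n, j) = 24*j (h(n, j) = -4*(j + j)*(-3) = -4*2*j*(-3) = -(-24)*j = 24*j)
H = 67/51 (H = (24 - 91)*(-1/51) = -67*(-1/51) = 67/51 ≈ 1.3137)
H + h(155, -7*(6 - 7)) = 67/51 + 24*(-7*(6 - 7)) = 67/51 + 24*(-7*(-1)) = 67/51 + 24*7 = 67/51 + 168 = 8635/51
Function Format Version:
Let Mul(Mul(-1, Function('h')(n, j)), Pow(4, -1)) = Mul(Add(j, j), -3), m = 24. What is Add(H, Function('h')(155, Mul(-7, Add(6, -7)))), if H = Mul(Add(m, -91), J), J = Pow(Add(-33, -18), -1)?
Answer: Rational(8635, 51) ≈ 169.31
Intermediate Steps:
J = Rational(-1, 51) (J = Pow(-51, -1) = Rational(-1, 51) ≈ -0.019608)
Function('h')(n, j) = Mul(24, j) (Function('h')(n, j) = Mul(-4, Mul(Add(j, j), -3)) = Mul(-4, Mul(Mul(2, j), -3)) = Mul(-4, Mul(-6, j)) = Mul(24, j))
H = Rational(67, 51) (H = Mul(Add(24, -91), Rational(-1, 51)) = Mul(-67, Rational(-1, 51)) = Rational(67, 51) ≈ 1.3137)
Add(H, Function('h')(155, Mul(-7, Add(6, -7)))) = Add(Rational(67, 51), Mul(24, Mul(-7, Add(6, -7)))) = Add(Rational(67, 51), Mul(24, Mul(-7, -1))) = Add(Rational(67, 51), Mul(24, 7)) = Add(Rational(67, 51), 168) = Rational(8635, 51)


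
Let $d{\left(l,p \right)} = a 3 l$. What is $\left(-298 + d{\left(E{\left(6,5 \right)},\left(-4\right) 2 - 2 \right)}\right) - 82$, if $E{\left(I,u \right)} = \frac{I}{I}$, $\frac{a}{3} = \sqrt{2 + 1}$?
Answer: $-380 + 9 \sqrt{3} \approx -364.41$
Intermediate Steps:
$a = 3 \sqrt{3}$ ($a = 3 \sqrt{2 + 1} = 3 \sqrt{3} \approx 5.1962$)
$E{\left(I,u \right)} = 1$
$d{\left(l,p \right)} = 9 l \sqrt{3}$ ($d{\left(l,p \right)} = 3 \sqrt{3} \cdot 3 l = 9 \sqrt{3} l = 9 l \sqrt{3}$)
$\left(-298 + d{\left(E{\left(6,5 \right)},\left(-4\right) 2 - 2 \right)}\right) - 82 = \left(-298 + 9 \cdot 1 \sqrt{3}\right) - 82 = \left(-298 + 9 \sqrt{3}\right) - 82 = -380 + 9 \sqrt{3}$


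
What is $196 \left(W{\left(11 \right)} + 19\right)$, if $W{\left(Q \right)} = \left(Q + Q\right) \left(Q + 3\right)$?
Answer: $64092$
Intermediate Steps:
$W{\left(Q \right)} = 2 Q \left(3 + Q\right)$
$196 \left(W{\left(11 \right)} + 19\right) = 196 \left(2 \cdot 11 \left(3 + 11\right) + 19\right) = 196 \left(2 \cdot 11 \cdot 14 + 19\right) = 196 \left(308 + 19\right) = 196 \cdot 327 = 64092$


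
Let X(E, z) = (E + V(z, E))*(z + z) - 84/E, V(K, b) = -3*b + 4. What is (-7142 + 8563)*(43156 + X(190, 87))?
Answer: -3006128342/95 ≈ -3.1643e+7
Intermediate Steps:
V(K, b) = 4 - 3*b
X(E, z) = -84/E + 2*z*(4 - 2*E) (X(E, z) = (E + (4 - 3*E))*(z + z) - 84/E = (4 - 2*E)*(2*z) - 84/E = 2*z*(4 - 2*E) - 84/E = -84/E + 2*z*(4 - 2*E))
(-7142 + 8563)*(43156 + X(190, 87)) = (-7142 + 8563)*(43156 + (-84/190 + 8*87 - 4*190*87)) = 1421*(43156 + (-84*1/190 + 696 - 66120)) = 1421*(43156 + (-42/95 + 696 - 66120)) = 1421*(43156 - 6215322/95) = 1421*(-2115502/95) = -3006128342/95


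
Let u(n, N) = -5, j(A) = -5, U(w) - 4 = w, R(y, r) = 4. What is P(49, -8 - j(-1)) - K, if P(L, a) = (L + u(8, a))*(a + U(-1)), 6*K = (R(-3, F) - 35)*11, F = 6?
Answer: 341/6 ≈ 56.833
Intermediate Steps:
U(w) = 4 + w
K = -341/6 (K = ((4 - 35)*11)/6 = (-31*11)/6 = (1/6)*(-341) = -341/6 ≈ -56.833)
P(L, a) = (-5 + L)*(3 + a) (P(L, a) = (L - 5)*(a + (4 - 1)) = (-5 + L)*(a + 3) = (-5 + L)*(3 + a))
P(49, -8 - j(-1)) - K = (-15 - 5*(-8 - 1*(-5)) + 3*49 + 49*(-8 - 1*(-5))) - 1*(-341/6) = (-15 - 5*(-8 + 5) + 147 + 49*(-8 + 5)) + 341/6 = (-15 - 5*(-3) + 147 + 49*(-3)) + 341/6 = (-15 + 15 + 147 - 147) + 341/6 = 0 + 341/6 = 341/6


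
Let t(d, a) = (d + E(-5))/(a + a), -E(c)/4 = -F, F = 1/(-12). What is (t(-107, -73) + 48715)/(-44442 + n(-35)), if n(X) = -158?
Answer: -5334373/4883700 ≈ -1.0923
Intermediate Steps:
F = -1/12 ≈ -0.083333
E(c) = -⅓ (E(c) = -(-4)*(-1)/12 = -4*1/12 = -⅓)
t(d, a) = (-⅓ + d)/(2*a) (t(d, a) = (d - ⅓)/(a + a) = (-⅓ + d)/((2*a)) = (-⅓ + d)*(1/(2*a)) = (-⅓ + d)/(2*a))
(t(-107, -73) + 48715)/(-44442 + n(-35)) = ((⅙)*(-1 + 3*(-107))/(-73) + 48715)/(-44442 - 158) = ((⅙)*(-1/73)*(-1 - 321) + 48715)/(-44600) = ((⅙)*(-1/73)*(-322) + 48715)*(-1/44600) = (161/219 + 48715)*(-1/44600) = (10668746/219)*(-1/44600) = -5334373/4883700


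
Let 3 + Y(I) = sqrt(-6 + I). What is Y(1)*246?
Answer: -738 + 246*I*sqrt(5) ≈ -738.0 + 550.07*I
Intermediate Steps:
Y(I) = -3 + sqrt(-6 + I)
Y(1)*246 = (-3 + sqrt(-6 + 1))*246 = (-3 + sqrt(-5))*246 = (-3 + I*sqrt(5))*246 = -738 + 246*I*sqrt(5)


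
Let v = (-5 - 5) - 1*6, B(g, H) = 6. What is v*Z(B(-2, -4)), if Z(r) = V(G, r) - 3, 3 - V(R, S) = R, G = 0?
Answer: 0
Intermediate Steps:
V(R, S) = 3 - R
Z(r) = 0 (Z(r) = (3 - 1*0) - 3 = (3 + 0) - 3 = 3 - 3 = 0)
v = -16 (v = -10 - 6 = -16)
v*Z(B(-2, -4)) = -16*0 = 0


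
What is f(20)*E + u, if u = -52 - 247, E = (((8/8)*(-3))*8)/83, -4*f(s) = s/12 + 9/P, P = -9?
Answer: -24813/83 ≈ -298.95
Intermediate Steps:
f(s) = ¼ - s/48 (f(s) = -(s/12 + 9/(-9))/4 = -(s*(1/12) + 9*(-⅑))/4 = -(s/12 - 1)/4 = -(-1 + s/12)/4 = ¼ - s/48)
E = -24/83 (E = (((8*(⅛))*(-3))*8)*(1/83) = ((1*(-3))*8)*(1/83) = -3*8*(1/83) = -24*1/83 = -24/83 ≈ -0.28916)
u = -299
f(20)*E + u = (¼ - 1/48*20)*(-24/83) - 299 = (¼ - 5/12)*(-24/83) - 299 = -⅙*(-24/83) - 299 = 4/83 - 299 = -24813/83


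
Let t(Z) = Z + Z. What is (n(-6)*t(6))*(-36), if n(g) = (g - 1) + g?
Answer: 5616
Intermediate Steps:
t(Z) = 2*Z
n(g) = -1 + 2*g (n(g) = (-1 + g) + g = -1 + 2*g)
(n(-6)*t(6))*(-36) = ((-1 + 2*(-6))*(2*6))*(-36) = ((-1 - 12)*12)*(-36) = -13*12*(-36) = -156*(-36) = 5616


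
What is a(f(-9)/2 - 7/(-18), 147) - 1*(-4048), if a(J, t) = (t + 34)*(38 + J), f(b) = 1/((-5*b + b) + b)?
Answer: 296993/27 ≈ 11000.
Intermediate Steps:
f(b) = -1/(3*b) (f(b) = 1/(-4*b + b) = 1/(-3*b) = -1/(3*b))
a(J, t) = (34 + t)*(38 + J)
a(f(-9)/2 - 7/(-18), 147) - 1*(-4048) = (1292 + 34*(-⅓/(-9)/2 - 7/(-18)) + 38*147 + (-⅓/(-9)/2 - 7/(-18))*147) - 1*(-4048) = (1292 + 34*(-⅓*(-⅑)*(½) - 7*(-1/18)) + 5586 + (-⅓*(-⅑)*(½) - 7*(-1/18))*147) + 4048 = (1292 + 34*((1/27)*(½) + 7/18) + 5586 + ((1/27)*(½) + 7/18)*147) + 4048 = (1292 + 34*(1/54 + 7/18) + 5586 + (1/54 + 7/18)*147) + 4048 = (1292 + 34*(11/27) + 5586 + (11/27)*147) + 4048 = (1292 + 374/27 + 5586 + 539/9) + 4048 = 187697/27 + 4048 = 296993/27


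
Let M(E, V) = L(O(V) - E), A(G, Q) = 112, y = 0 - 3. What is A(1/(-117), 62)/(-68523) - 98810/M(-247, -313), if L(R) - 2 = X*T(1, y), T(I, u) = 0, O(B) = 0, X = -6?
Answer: -483625561/9789 ≈ -49405.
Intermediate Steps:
y = -3
L(R) = 2 (L(R) = 2 - 6*0 = 2 + 0 = 2)
M(E, V) = 2
A(1/(-117), 62)/(-68523) - 98810/M(-247, -313) = 112/(-68523) - 98810/2 = 112*(-1/68523) - 98810*½ = -16/9789 - 49405 = -483625561/9789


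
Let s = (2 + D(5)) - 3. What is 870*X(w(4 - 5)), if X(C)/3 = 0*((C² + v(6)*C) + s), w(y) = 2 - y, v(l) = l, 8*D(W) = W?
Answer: 0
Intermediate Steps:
D(W) = W/8
s = -3/8 (s = (2 + (⅛)*5) - 3 = (2 + 5/8) - 3 = 21/8 - 3 = -3/8 ≈ -0.37500)
X(C) = 0 (X(C) = 3*(0*((C² + 6*C) - 3/8)) = 3*(0*(-3/8 + C² + 6*C)) = 3*0 = 0)
870*X(w(4 - 5)) = 870*0 = 0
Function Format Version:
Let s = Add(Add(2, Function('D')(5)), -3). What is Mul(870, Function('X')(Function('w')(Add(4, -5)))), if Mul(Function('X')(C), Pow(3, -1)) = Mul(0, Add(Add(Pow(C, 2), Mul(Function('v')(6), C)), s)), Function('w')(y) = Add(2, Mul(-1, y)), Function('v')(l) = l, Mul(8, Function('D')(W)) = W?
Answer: 0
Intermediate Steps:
Function('D')(W) = Mul(Rational(1, 8), W)
s = Rational(-3, 8) (s = Add(Add(2, Mul(Rational(1, 8), 5)), -3) = Add(Add(2, Rational(5, 8)), -3) = Add(Rational(21, 8), -3) = Rational(-3, 8) ≈ -0.37500)
Function('X')(C) = 0 (Function('X')(C) = Mul(3, Mul(0, Add(Add(Pow(C, 2), Mul(6, C)), Rational(-3, 8)))) = Mul(3, Mul(0, Add(Rational(-3, 8), Pow(C, 2), Mul(6, C)))) = Mul(3, 0) = 0)
Mul(870, Function('X')(Function('w')(Add(4, -5)))) = Mul(870, 0) = 0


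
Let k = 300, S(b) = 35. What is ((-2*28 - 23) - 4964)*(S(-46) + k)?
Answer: -1689405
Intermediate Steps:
((-2*28 - 23) - 4964)*(S(-46) + k) = ((-2*28 - 23) - 4964)*(35 + 300) = ((-56 - 23) - 4964)*335 = (-79 - 4964)*335 = -5043*335 = -1689405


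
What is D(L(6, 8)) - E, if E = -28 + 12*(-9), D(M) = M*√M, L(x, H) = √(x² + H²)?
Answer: 136 + 10*√10 ≈ 167.62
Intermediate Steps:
L(x, H) = √(H² + x²)
D(M) = M^(3/2)
E = -136 (E = -28 - 108 = -136)
D(L(6, 8)) - E = (√(8² + 6²))^(3/2) - 1*(-136) = (√(64 + 36))^(3/2) + 136 = (√100)^(3/2) + 136 = 10^(3/2) + 136 = 10*√10 + 136 = 136 + 10*√10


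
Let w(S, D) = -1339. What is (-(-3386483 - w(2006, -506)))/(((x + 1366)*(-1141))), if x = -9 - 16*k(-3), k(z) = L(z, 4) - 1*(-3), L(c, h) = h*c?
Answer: -483592/244663 ≈ -1.9766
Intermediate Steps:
L(c, h) = c*h
k(z) = 3 + 4*z (k(z) = z*4 - 1*(-3) = 4*z + 3 = 3 + 4*z)
x = 135 (x = -9 - 16*(3 + 4*(-3)) = -9 - 16*(3 - 12) = -9 - 16*(-9) = -9 + 144 = 135)
(-(-3386483 - w(2006, -506)))/(((x + 1366)*(-1141))) = (-(-3386483 - 1*(-1339)))/(((135 + 1366)*(-1141))) = (-(-3386483 + 1339))/((1501*(-1141))) = -1*(-3385144)/(-1712641) = 3385144*(-1/1712641) = -483592/244663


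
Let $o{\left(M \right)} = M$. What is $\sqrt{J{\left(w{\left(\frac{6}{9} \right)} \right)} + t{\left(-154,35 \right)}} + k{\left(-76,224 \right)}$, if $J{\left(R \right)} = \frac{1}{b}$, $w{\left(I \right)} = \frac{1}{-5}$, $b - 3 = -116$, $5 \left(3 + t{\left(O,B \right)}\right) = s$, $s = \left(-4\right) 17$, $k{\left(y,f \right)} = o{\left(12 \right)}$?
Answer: $12 + \frac{2 i \sqrt{1325490}}{565} \approx 12.0 + 4.0754 i$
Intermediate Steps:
$k{\left(y,f \right)} = 12$
$s = -68$
$t{\left(O,B \right)} = - \frac{83}{5}$ ($t{\left(O,B \right)} = -3 + \frac{1}{5} \left(-68\right) = -3 - \frac{68}{5} = - \frac{83}{5}$)
$b = -113$ ($b = 3 - 116 = -113$)
$w{\left(I \right)} = - \frac{1}{5}$
$J{\left(R \right)} = - \frac{1}{113}$ ($J{\left(R \right)} = \frac{1}{-113} = - \frac{1}{113}$)
$\sqrt{J{\left(w{\left(\frac{6}{9} \right)} \right)} + t{\left(-154,35 \right)}} + k{\left(-76,224 \right)} = \sqrt{- \frac{1}{113} - \frac{83}{5}} + 12 = \sqrt{- \frac{9384}{565}} + 12 = \frac{2 i \sqrt{1325490}}{565} + 12 = 12 + \frac{2 i \sqrt{1325490}}{565}$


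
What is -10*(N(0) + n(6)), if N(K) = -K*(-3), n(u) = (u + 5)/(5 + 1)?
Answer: -55/3 ≈ -18.333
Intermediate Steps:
n(u) = ⅚ + u/6 (n(u) = (5 + u)/6 = (5 + u)*(⅙) = ⅚ + u/6)
N(K) = 3*K
-10*(N(0) + n(6)) = -10*(3*0 + (⅚ + (⅙)*6)) = -10*(0 + (⅚ + 1)) = -10*(0 + 11/6) = -10*11/6 = -55/3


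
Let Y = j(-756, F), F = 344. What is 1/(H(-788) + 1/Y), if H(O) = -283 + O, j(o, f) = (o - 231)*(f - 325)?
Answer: -18753/20084464 ≈ -0.00093371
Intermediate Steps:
j(o, f) = (-325 + f)*(-231 + o) (j(o, f) = (-231 + o)*(-325 + f) = (-325 + f)*(-231 + o))
Y = -18753 (Y = 75075 - 325*(-756) - 231*344 + 344*(-756) = 75075 + 245700 - 79464 - 260064 = -18753)
1/(H(-788) + 1/Y) = 1/((-283 - 788) + 1/(-18753)) = 1/(-1071 - 1/18753) = 1/(-20084464/18753) = -18753/20084464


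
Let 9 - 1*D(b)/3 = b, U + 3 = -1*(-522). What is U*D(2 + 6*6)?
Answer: -45153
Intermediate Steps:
U = 519 (U = -3 - 1*(-522) = -3 + 522 = 519)
D(b) = 27 - 3*b
U*D(2 + 6*6) = 519*(27 - 3*(2 + 6*6)) = 519*(27 - 3*(2 + 36)) = 519*(27 - 3*38) = 519*(27 - 114) = 519*(-87) = -45153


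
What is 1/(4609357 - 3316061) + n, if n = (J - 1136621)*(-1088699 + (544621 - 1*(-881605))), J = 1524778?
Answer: 169439193772977745/1293296 ≈ 1.3101e+11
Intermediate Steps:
n = 131013467739 (n = (1524778 - 1136621)*(-1088699 + (544621 - 1*(-881605))) = 388157*(-1088699 + (544621 + 881605)) = 388157*(-1088699 + 1426226) = 388157*337527 = 131013467739)
1/(4609357 - 3316061) + n = 1/(4609357 - 3316061) + 131013467739 = 1/1293296 + 131013467739 = 169439193772977745/1293296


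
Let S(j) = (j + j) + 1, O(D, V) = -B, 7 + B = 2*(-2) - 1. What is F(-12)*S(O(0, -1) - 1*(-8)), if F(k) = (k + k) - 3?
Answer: -1107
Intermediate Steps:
F(k) = -3 + 2*k (F(k) = 2*k - 3 = -3 + 2*k)
B = -12 (B = -7 + (2*(-2) - 1) = -7 + (-4 - 1) = -7 - 5 = -12)
O(D, V) = 12 (O(D, V) = -1*(-12) = 12)
S(j) = 1 + 2*j (S(j) = 2*j + 1 = 1 + 2*j)
F(-12)*S(O(0, -1) - 1*(-8)) = (-3 + 2*(-12))*(1 + 2*(12 - 1*(-8))) = (-3 - 24)*(1 + 2*(12 + 8)) = -27*(1 + 2*20) = -27*(1 + 40) = -27*41 = -1107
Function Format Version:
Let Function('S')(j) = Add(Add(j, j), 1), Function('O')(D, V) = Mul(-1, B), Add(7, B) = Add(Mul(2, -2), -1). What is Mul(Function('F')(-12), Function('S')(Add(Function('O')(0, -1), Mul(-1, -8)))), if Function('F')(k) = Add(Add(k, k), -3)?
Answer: -1107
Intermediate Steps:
Function('F')(k) = Add(-3, Mul(2, k)) (Function('F')(k) = Add(Mul(2, k), -3) = Add(-3, Mul(2, k)))
B = -12 (B = Add(-7, Add(Mul(2, -2), -1)) = Add(-7, Add(-4, -1)) = Add(-7, -5) = -12)
Function('O')(D, V) = 12 (Function('O')(D, V) = Mul(-1, -12) = 12)
Function('S')(j) = Add(1, Mul(2, j)) (Function('S')(j) = Add(Mul(2, j), 1) = Add(1, Mul(2, j)))
Mul(Function('F')(-12), Function('S')(Add(Function('O')(0, -1), Mul(-1, -8)))) = Mul(Add(-3, Mul(2, -12)), Add(1, Mul(2, Add(12, Mul(-1, -8))))) = Mul(Add(-3, -24), Add(1, Mul(2, Add(12, 8)))) = Mul(-27, Add(1, Mul(2, 20))) = Mul(-27, Add(1, 40)) = Mul(-27, 41) = -1107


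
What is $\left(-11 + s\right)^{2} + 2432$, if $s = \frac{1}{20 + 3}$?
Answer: $\frac{1350032}{529} \approx 2552.0$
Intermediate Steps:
$s = \frac{1}{23} \approx 0.043478$
$\left(-11 + s\right)^{2} + 2432 = \left(-11 + \frac{1}{23}\right)^{2} + 2432 = \left(- \frac{252}{23}\right)^{2} + 2432 = \frac{63504}{529} + 2432 = \frac{1350032}{529}$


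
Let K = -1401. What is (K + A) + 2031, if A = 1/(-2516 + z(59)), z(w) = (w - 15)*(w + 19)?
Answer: 577081/916 ≈ 630.00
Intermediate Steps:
z(w) = (-15 + w)*(19 + w)
A = 1/916 (A = 1/(-2516 + (-285 + 59² + 4*59)) = 1/(-2516 + (-285 + 3481 + 236)) = 1/(-2516 + 3432) = 1/916 ≈ 0.0010917)
(K + A) + 2031 = (-1401 + 1/916) + 2031 = -1283315/916 + 2031 = 577081/916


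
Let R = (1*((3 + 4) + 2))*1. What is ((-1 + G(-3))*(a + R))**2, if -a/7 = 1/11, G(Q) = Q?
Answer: 135424/121 ≈ 1119.2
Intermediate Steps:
R = 9 (R = (1*(7 + 2))*1 = (1*9)*1 = 9*1 = 9)
a = -7/11 ≈ -0.63636
((-1 + G(-3))*(a + R))**2 = ((-1 - 3)*(-7/11 + 9))**2 = (-4*92/11)**2 = (-368/11)**2 = 135424/121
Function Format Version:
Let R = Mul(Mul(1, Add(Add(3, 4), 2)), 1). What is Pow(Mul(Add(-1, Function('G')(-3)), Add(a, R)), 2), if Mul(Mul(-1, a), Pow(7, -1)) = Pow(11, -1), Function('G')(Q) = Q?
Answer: Rational(135424, 121) ≈ 1119.2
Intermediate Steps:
R = 9 (R = Mul(Mul(1, Add(7, 2)), 1) = Mul(Mul(1, 9), 1) = Mul(9, 1) = 9)
a = Rational(-7, 11) (a = Mul(-7, Pow(11, -1)) = Mul(-7, Rational(1, 11)) = Rational(-7, 11) ≈ -0.63636)
Pow(Mul(Add(-1, Function('G')(-3)), Add(a, R)), 2) = Pow(Mul(Add(-1, -3), Add(Rational(-7, 11), 9)), 2) = Pow(Mul(-4, Rational(92, 11)), 2) = Pow(Rational(-368, 11), 2) = Rational(135424, 121)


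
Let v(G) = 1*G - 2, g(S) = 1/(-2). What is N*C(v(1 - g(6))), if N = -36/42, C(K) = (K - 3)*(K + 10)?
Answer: 57/2 ≈ 28.500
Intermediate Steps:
g(S) = -½ (g(S) = 1*(-½) = -½)
v(G) = -2 + G (v(G) = G - 2 = -2 + G)
C(K) = (-3 + K)*(10 + K)
N = -6/7 (N = -36*1/42 = -6/7 ≈ -0.85714)
N*C(v(1 - g(6))) = -6*(-30 + (-2 + (1 - 1*(-½)))² + 7*(-2 + (1 - 1*(-½))))/7 = -6*(-30 + (-2 + (1 + ½))² + 7*(-2 + (1 + ½)))/7 = -6*(-30 + (-2 + 3/2)² + 7*(-2 + 3/2))/7 = -6*(-30 + (-½)² + 7*(-½))/7 = -6*(-30 + ¼ - 7/2)/7 = -6/7*(-133/4) = 57/2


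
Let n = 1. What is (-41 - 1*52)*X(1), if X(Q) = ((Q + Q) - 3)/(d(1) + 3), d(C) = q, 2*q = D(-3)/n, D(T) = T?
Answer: 62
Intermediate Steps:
q = -3/2 (q = (-3/1)/2 = (-3*1)/2 = (1/2)*(-3) = -3/2 ≈ -1.5000)
d(C) = -3/2
X(Q) = -2 + 4*Q/3 (X(Q) = ((Q + Q) - 3)/(-3/2 + 3) = (2*Q - 3)/(3/2) = (-3 + 2*Q)*(2/3) = -2 + 4*Q/3)
(-41 - 1*52)*X(1) = (-41 - 1*52)*(-2 + (4/3)*1) = (-41 - 52)*(-2 + 4/3) = -93*(-2/3) = 62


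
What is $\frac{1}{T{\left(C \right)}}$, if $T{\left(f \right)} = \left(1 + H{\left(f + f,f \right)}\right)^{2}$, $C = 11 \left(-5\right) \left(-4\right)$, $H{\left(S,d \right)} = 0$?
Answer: $1$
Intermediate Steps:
$C = 220$ ($C = \left(-55\right) \left(-4\right) = 220$)
$T{\left(f \right)} = 1$ ($T{\left(f \right)} = \left(1 + 0\right)^{2} = 1^{2} = 1$)
$\frac{1}{T{\left(C \right)}} = 1^{-1} = 1$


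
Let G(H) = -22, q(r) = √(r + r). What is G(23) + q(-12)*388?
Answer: -22 + 776*I*√6 ≈ -22.0 + 1900.8*I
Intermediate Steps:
q(r) = √2*√r (q(r) = √(2*r) = √2*√r)
G(23) + q(-12)*388 = -22 + (√2*√(-12))*388 = -22 + (√2*(2*I*√3))*388 = -22 + (2*I*√6)*388 = -22 + 776*I*√6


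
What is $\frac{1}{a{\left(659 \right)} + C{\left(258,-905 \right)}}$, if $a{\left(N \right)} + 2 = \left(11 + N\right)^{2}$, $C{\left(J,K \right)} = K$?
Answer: $\frac{1}{447993} \approx 2.2322 \cdot 10^{-6}$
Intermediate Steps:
$a{\left(N \right)} = -2 + \left(11 + N\right)^{2}$
$\frac{1}{a{\left(659 \right)} + C{\left(258,-905 \right)}} = \frac{1}{\left(-2 + \left(11 + 659\right)^{2}\right) - 905} = \frac{1}{\left(-2 + 670^{2}\right) - 905} = \frac{1}{\left(-2 + 448900\right) - 905} = \frac{1}{448898 - 905} = \frac{1}{447993}$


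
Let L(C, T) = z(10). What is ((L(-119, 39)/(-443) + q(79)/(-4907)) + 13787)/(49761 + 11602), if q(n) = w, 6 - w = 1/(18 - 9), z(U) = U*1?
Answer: 269731284374/1200518556867 ≈ 0.22468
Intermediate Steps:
z(U) = U
w = 53/9 (w = 6 - 1/(18 - 9) = 6 - 1/9 = 53/9 ≈ 5.8889)
L(C, T) = 10
q(n) = 53/9
((L(-119, 39)/(-443) + q(79)/(-4907)) + 13787)/(49761 + 11602) = ((10/(-443) + (53/9)/(-4907)) + 13787)/(49761 + 11602) = ((10*(-1/443) + (53/9)*(-1/4907)) + 13787)/61363 = ((-10/443 - 53/44163) + 13787)*(1/61363) = (-465109/19564209 + 13787)*(1/61363) = (269731284374/19564209)*(1/61363) = 269731284374/1200518556867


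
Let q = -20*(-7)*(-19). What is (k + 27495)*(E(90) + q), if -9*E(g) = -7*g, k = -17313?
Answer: -26371380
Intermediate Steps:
E(g) = 7*g/9 (E(g) = -(-7)*g/9 = 7*g/9)
q = -2660 (q = 140*(-19) = -2660)
(k + 27495)*(E(90) + q) = (-17313 + 27495)*((7/9)*90 - 2660) = 10182*(70 - 2660) = 10182*(-2590) = -26371380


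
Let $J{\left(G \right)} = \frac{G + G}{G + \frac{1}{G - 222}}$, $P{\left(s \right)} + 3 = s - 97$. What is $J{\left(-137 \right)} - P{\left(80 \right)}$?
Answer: $\frac{541023}{24592} \approx 22.0$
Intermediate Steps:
$P{\left(s \right)} = -100 + s$ ($P{\left(s \right)} = -3 + \left(s - 97\right) = -3 + \left(-97 + s\right) = -100 + s$)
$J{\left(G \right)} = \frac{2 G}{G + \frac{1}{-222 + G}}$
$J{\left(-137 \right)} - P{\left(80 \right)} = 2 \left(-137\right) \frac{1}{1 + \left(-137\right)^{2} - -30414} \left(-222 - 137\right) - \left(-100 + 80\right) = 2 \left(-137\right) \frac{1}{1 + 18769 + 30414} \left(-359\right) - -20 = 2 \left(-137\right) \frac{1}{49184} \left(-359\right) + 20 = \frac{49183}{24592} + 20 = \frac{541023}{24592}$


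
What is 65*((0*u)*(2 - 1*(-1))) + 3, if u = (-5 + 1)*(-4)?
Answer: 3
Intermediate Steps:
u = 16 (u = -4*(-4) = 16)
65*((0*u)*(2 - 1*(-1))) + 3 = 65*((0*16)*(2 - 1*(-1))) + 3 = 65*(0*(2 + 1)) + 3 = 65*(0*3) + 3 = 65*0 + 3 = 0 + 3 = 3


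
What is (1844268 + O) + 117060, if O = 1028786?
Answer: 2990114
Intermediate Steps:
(1844268 + O) + 117060 = (1844268 + 1028786) + 117060 = 2873054 + 117060 = 2990114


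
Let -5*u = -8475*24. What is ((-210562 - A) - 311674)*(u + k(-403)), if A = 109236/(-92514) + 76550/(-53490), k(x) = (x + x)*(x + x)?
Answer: -29733181375693881932/82476231 ≈ -3.6051e+11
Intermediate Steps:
k(x) = 4*x² (k(x) = (2*x)*(2*x) = 4*x²)
u = 40680 (u = -(-1695)*24 = -⅕*(-203400) = 40680)
A = -215416339/82476231 (A = 109236*(-1/92514) + 76550*(-1/53490) = -18206/15419 - 7655/5349 = -215416339/82476231 ≈ -2.6119)
((-210562 - A) - 311674)*(u + k(-403)) = ((-210562 - 1*(-215416339/82476231)) - 311674)*(40680 + 4*(-403)²) = ((-210562 + 215416339/82476231) - 311674)*(40680 + 4*162409) = (-17366144735483/82476231 - 311674)*(40680 + 649636) = -43071841556177/82476231*690316 = -29733181375693881932/82476231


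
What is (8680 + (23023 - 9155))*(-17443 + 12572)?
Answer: -109831308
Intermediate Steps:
(8680 + (23023 - 9155))*(-17443 + 12572) = (8680 + 13868)*(-4871) = 22548*(-4871) = -109831308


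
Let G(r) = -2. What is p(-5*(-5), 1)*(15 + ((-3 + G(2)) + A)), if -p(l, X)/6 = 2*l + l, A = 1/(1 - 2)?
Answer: -4050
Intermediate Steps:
A = -1 (A = 1/(-1) = -1)
p(l, X) = -18*l (p(l, X) = -6*(2*l + l) = -18*l)
p(-5*(-5), 1)*(15 + ((-3 + G(2)) + A)) = (-(-90)*(-5))*(15 + ((-3 - 2) - 1)) = (-18*25)*(15 + (-5 - 1)) = -450*(15 - 6) = -450*9 = -4050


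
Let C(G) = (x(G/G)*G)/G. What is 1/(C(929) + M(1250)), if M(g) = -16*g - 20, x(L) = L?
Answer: -1/20019 ≈ -4.9953e-5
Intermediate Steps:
C(G) = 1 (C(G) = ((G/G)*G)/G = (1*G)/G = G/G = 1)
M(g) = -20 - 16*g
1/(C(929) + M(1250)) = 1/(1 + (-20 - 16*1250)) = 1/(1 + (-20 - 20000)) = 1/(1 - 20020) = 1/(-20019) = -1/20019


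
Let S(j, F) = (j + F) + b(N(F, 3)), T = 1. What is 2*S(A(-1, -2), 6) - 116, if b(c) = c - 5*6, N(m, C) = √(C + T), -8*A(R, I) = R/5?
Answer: -3199/20 ≈ -159.95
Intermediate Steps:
A(R, I) = -R/40 (A(R, I) = -R/(8*5) = -R/40)
N(m, C) = √(1 + C) (N(m, C) = √(C + 1) = √(1 + C))
b(c) = -30 + c (b(c) = c - 30 = -30 + c)
S(j, F) = -28 + F + j (S(j, F) = (j + F) + (-30 + √(1 + 3)) = (F + j) + (-30 + √4) = (F + j) + (-30 + 2) = (F + j) - 28 = -28 + F + j)
2*S(A(-1, -2), 6) - 116 = 2*(-28 + 6 - 1/40*(-1)) - 116 = 2*(-28 + 6 + 1/40) - 116 = 2*(-879/40) - 116 = -879/20 - 116 = -3199/20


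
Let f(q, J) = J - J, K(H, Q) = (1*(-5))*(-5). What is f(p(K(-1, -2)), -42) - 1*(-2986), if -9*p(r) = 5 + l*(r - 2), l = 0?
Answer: 2986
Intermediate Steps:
K(H, Q) = 25 (K(H, Q) = -5*(-5) = 25)
p(r) = -5/9 (p(r) = -(5 + 0*(r - 2))/9 = -(5 + 0*(-2 + r))/9 = -(5 + 0)/9 = -⅑*5 = -5/9)
f(q, J) = 0
f(p(K(-1, -2)), -42) - 1*(-2986) = 0 - 1*(-2986) = 0 + 2986 = 2986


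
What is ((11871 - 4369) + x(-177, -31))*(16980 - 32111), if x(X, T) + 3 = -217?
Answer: -110183942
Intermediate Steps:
x(X, T) = -220 (x(X, T) = -3 - 217 = -220)
((11871 - 4369) + x(-177, -31))*(16980 - 32111) = ((11871 - 4369) - 220)*(16980 - 32111) = (7502 - 220)*(-15131) = 7282*(-15131) = -110183942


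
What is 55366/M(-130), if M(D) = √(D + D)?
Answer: -27683*I*√65/65 ≈ -3433.7*I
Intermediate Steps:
M(D) = √2*√D (M(D) = √(2*D) = √2*√D)
55366/M(-130) = 55366/((√2*√(-130))) = 55366/((√2*(I*√130))) = 55366/((2*I*√65)) = 55366*(-I*√65/130) = -27683*I*√65/65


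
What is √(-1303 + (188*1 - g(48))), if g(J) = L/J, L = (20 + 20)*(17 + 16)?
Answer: I*√4570/2 ≈ 33.801*I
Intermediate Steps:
L = 1320 (L = 40*33 = 1320)
g(J) = 1320/J
√(-1303 + (188*1 - g(48))) = √(-1303 + (188*1 - 1320/48)) = √(-1303 + (188 - 1320/48)) = √(-1303 + (188 - 1*55/2)) = √(-1303 + (188 - 55/2)) = √(-1303 + 321/2) = √(-2285/2) = I*√4570/2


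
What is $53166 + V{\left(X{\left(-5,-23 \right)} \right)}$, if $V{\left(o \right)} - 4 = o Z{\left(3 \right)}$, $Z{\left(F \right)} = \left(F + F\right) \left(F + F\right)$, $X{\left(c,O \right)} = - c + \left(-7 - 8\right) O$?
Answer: $65770$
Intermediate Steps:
$X{\left(c,O \right)} = - c - 15 O$ ($X{\left(c,O \right)} = - c + \left(-7 - 8\right) O = - c - 15 O$)
$Z{\left(F \right)} = 4 F^{2}$ ($Z{\left(F \right)} = 2 F 2 F = 4 F^{2}$)
$V{\left(o \right)} = 4 + 36 o$ ($V{\left(o \right)} = 4 + o 4 \cdot 3^{2} = 4 + o 4 \cdot 9 = 4 + o 36 = 4 + 36 o$)
$53166 + V{\left(X{\left(-5,-23 \right)} \right)} = 53166 + \left(4 + 36 \left(\left(-1\right) \left(-5\right) - -345\right)\right) = 53166 + \left(4 + 36 \left(5 + 345\right)\right) = 53166 + \left(4 + 36 \cdot 350\right) = 53166 + \left(4 + 12600\right) = 53166 + 12604 = 65770$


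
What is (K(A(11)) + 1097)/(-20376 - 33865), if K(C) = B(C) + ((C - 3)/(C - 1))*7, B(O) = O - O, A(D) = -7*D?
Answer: -43063/2115399 ≈ -0.020357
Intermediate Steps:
B(O) = 0
K(C) = 7*(-3 + C)/(-1 + C) (K(C) = 0 + ((C - 3)/(C - 1))*7 = 0 + ((-3 + C)/(-1 + C))*7 = 0 + 7*(-3 + C)/(-1 + C) = 7*(-3 + C)/(-1 + C))
(K(A(11)) + 1097)/(-20376 - 33865) = (7*(-3 - 7*11)/(-1 - 7*11) + 1097)/(-20376 - 33865) = (7*(-3 - 77)/(-1 - 77) + 1097)/(-54241) = (7*(-80)/(-78) + 1097)*(-1/54241) = (7*(-1/78)*(-80) + 1097)*(-1/54241) = (280/39 + 1097)*(-1/54241) = (43063/39)*(-1/54241) = -43063/2115399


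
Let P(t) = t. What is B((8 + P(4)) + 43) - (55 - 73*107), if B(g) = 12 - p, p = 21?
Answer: 7747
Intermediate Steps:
B(g) = -9 (B(g) = 12 - 1*21 = 12 - 21 = -9)
B((8 + P(4)) + 43) - (55 - 73*107) = -9 - (55 - 73*107) = -9 - (55 - 7811) = -9 - 1*(-7756) = -9 + 7756 = 7747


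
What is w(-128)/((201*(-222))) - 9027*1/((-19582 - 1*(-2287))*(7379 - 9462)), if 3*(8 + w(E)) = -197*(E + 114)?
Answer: -16617014062/803764595835 ≈ -0.020674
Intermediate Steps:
w(E) = -7494 - 197*E/3 (w(E) = -8 + (-197*(E + 114))/3 = -8 + (-197*(114 + E))/3 = -8 + (-22458 - 197*E)/3 = -8 + (-7486 - 197*E/3) = -7494 - 197*E/3)
w(-128)/((201*(-222))) - 9027*1/((-19582 - 1*(-2287))*(7379 - 9462)) = (-7494 - 197/3*(-128))/((201*(-222))) - 9027*1/((-19582 - 1*(-2287))*(7379 - 9462)) = (-7494 + 25216/3)/(-44622) - 9027*(-1/(2083*(-19582 + 2287))) = (2734/3)*(-1/44622) - 9027/((-17295*(-2083))) = -1367/66933 - 9027/36025485 = -1367/66933 - 9027*1/36025485 = -1367/66933 - 3009/12008495 = -16617014062/803764595835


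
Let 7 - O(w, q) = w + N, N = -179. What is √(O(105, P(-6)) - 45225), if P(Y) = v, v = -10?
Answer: 6*I*√1254 ≈ 212.47*I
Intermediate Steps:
P(Y) = -10
O(w, q) = 186 - w (O(w, q) = 7 - (w - 179) = 7 - (-179 + w) = 7 + (179 - w) = 186 - w)
√(O(105, P(-6)) - 45225) = √((186 - 1*105) - 45225) = √((186 - 105) - 45225) = √(81 - 45225) = √(-45144) = 6*I*√1254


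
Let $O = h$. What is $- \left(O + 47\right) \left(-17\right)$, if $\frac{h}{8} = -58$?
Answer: $-7089$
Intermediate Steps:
$h = -464$ ($h = 8 \left(-58\right) = -464$)
$O = -464$
$- \left(O + 47\right) \left(-17\right) = - \left(-464 + 47\right) \left(-17\right) = - \left(-417\right) \left(-17\right) = \left(-1\right) 7089 = -7089$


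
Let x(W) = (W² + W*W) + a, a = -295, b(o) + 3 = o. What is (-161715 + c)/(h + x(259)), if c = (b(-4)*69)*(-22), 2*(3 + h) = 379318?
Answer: -50363/107841 ≈ -0.46701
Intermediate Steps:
h = 189656 (h = -3 + (½)*379318 = -3 + 189659 = 189656)
b(o) = -3 + o
c = 10626 (c = ((-3 - 4)*69)*(-22) = -7*69*(-22) = -483*(-22) = 10626)
x(W) = -295 + 2*W² (x(W) = (W² + W*W) - 295 = (W² + W²) - 295 = 2*W² - 295 = -295 + 2*W²)
(-161715 + c)/(h + x(259)) = (-161715 + 10626)/(189656 + (-295 + 2*259²)) = -151089/(189656 + (-295 + 2*67081)) = -151089/(189656 + (-295 + 134162)) = -151089/(189656 + 133867) = -151089/323523 = -151089*1/323523 = -50363/107841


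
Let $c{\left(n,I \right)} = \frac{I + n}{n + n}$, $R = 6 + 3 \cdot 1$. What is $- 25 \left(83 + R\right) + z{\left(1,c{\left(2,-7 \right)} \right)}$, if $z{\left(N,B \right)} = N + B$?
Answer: $- \frac{9201}{4} \approx -2300.3$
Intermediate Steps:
$R = 9$ ($R = 6 + 3 = 9$)
$c{\left(n,I \right)} = \frac{I + n}{2 n}$
$z{\left(N,B \right)} = B + N$
$- 25 \left(83 + R\right) + z{\left(1,c{\left(2,-7 \right)} \right)} = - 25 \left(83 + 9\right) + \left(\frac{-7 + 2}{2 \cdot 2} + 1\right) = \left(-25\right) 92 + \left(\frac{1}{2} \cdot \frac{1}{2} \left(-5\right) + 1\right) = -2300 + \left(- \frac{5}{4} + 1\right) = -2300 - \frac{1}{4} = - \frac{9201}{4}$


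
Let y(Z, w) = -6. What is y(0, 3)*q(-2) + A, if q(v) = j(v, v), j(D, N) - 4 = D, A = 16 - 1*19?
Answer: -15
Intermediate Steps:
A = -3 (A = 16 - 19 = -3)
j(D, N) = 4 + D
q(v) = 4 + v
y(0, 3)*q(-2) + A = -6*(4 - 2) - 3 = -6*2 - 3 = -12 - 3 = -15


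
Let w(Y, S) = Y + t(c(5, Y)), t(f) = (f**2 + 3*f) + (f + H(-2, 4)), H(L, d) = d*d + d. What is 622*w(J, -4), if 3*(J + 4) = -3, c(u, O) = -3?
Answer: 7464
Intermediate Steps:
H(L, d) = d + d**2 (H(L, d) = d**2 + d = d + d**2)
t(f) = 20 + f**2 + 4*f (t(f) = (f**2 + 3*f) + (f + 4*(1 + 4)) = (f**2 + 3*f) + (f + 4*5) = (f**2 + 3*f) + (f + 20) = (f**2 + 3*f) + (20 + f) = 20 + f**2 + 4*f)
J = -5 (J = -4 + (1/3)*(-3) = -4 - 1 = -5)
w(Y, S) = 17 + Y (w(Y, S) = Y + (20 + (-3)**2 + 4*(-3)) = Y + (20 + 9 - 12) = Y + 17 = 17 + Y)
622*w(J, -4) = 622*(17 - 5) = 622*12 = 7464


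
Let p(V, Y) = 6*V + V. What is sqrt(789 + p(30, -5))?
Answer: 3*sqrt(111) ≈ 31.607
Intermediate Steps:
p(V, Y) = 7*V
sqrt(789 + p(30, -5)) = sqrt(789 + 7*30) = sqrt(789 + 210) = sqrt(999) = 3*sqrt(111)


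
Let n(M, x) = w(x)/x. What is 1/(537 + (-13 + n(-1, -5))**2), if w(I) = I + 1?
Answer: 25/17146 ≈ 0.0014581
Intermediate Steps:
w(I) = 1 + I
n(M, x) = (1 + x)/x
1/(537 + (-13 + n(-1, -5))**2) = 1/(537 + (-13 + (1 - 5)/(-5))**2) = 1/(537 + (-13 - 1/5*(-4))**2) = 1/(537 + (-13 + 4/5)**2) = 1/(537 + (-61/5)**2) = 1/(537 + 3721/25) = 1/(17146/25) = 25/17146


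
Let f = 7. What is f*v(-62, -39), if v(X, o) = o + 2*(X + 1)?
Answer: -1127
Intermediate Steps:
v(X, o) = 2 + o + 2*X (v(X, o) = o + 2*(1 + X) = o + (2 + 2*X) = 2 + o + 2*X)
f*v(-62, -39) = 7*(2 - 39 + 2*(-62)) = 7*(2 - 39 - 124) = 7*(-161) = -1127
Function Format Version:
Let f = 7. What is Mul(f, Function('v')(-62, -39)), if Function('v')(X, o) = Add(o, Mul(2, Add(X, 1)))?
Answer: -1127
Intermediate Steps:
Function('v')(X, o) = Add(2, o, Mul(2, X)) (Function('v')(X, o) = Add(o, Mul(2, Add(1, X))) = Add(o, Add(2, Mul(2, X))) = Add(2, o, Mul(2, X)))
Mul(f, Function('v')(-62, -39)) = Mul(7, Add(2, -39, Mul(2, -62))) = Mul(7, Add(2, -39, -124)) = Mul(7, -161) = -1127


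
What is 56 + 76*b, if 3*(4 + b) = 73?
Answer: 4804/3 ≈ 1601.3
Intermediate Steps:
b = 61/3 (b = -4 + (⅓)*73 = -4 + 73/3 = 61/3 ≈ 20.333)
56 + 76*b = 56 + 76*(61/3) = 56 + 4636/3 = 4804/3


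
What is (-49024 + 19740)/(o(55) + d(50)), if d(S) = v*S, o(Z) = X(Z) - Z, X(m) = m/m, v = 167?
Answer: -7321/2074 ≈ -3.5299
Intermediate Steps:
X(m) = 1
o(Z) = 1 - Z
d(S) = 167*S
(-49024 + 19740)/(o(55) + d(50)) = (-49024 + 19740)/((1 - 1*55) + 167*50) = -29284/((1 - 55) + 8350) = -29284/(-54 + 8350) = -29284/8296 = -29284*1/8296 = -7321/2074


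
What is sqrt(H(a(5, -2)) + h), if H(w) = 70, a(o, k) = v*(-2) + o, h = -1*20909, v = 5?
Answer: I*sqrt(20839) ≈ 144.36*I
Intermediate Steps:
h = -20909
a(o, k) = -10 + o (a(o, k) = 5*(-2) + o = -10 + o)
sqrt(H(a(5, -2)) + h) = sqrt(70 - 20909) = sqrt(-20839) = I*sqrt(20839)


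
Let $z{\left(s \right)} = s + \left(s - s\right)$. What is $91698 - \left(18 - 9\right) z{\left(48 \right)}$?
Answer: $91266$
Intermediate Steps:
$z{\left(s \right)} = s$ ($z{\left(s \right)} = s + 0 = s$)
$91698 - \left(18 - 9\right) z{\left(48 \right)} = 91698 - \left(18 - 9\right) 48 = 91698 - 9 \cdot 48 = 91698 - 432 = 91266$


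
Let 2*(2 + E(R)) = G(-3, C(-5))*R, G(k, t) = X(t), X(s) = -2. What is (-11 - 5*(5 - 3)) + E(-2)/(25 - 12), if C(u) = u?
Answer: -21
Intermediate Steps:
G(k, t) = -2
E(R) = -2 - R (E(R) = -2 + (-2*R)/2 = -2 - R)
(-11 - 5*(5 - 3)) + E(-2)/(25 - 12) = (-11 - 5*(5 - 3)) + (-2 - 1*(-2))/(25 - 12) = (-11 - 5*2) + (-2 + 2)/13 = (-11 - 10) + 0*(1/13) = -21 + 0 = -21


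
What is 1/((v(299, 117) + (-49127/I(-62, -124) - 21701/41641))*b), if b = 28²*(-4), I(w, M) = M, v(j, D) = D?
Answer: -1290871/2075353143024 ≈ -6.2200e-7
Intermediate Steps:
b = -3136 (b = 784*(-4) = -3136)
1/((v(299, 117) + (-49127/I(-62, -124) - 21701/41641))*b) = 1/((117 + (-49127/(-124) - 21701/41641))*(-3136)) = -1/3136/(117 + (-49127*(-1/124) - 21701*1/41641)) = -1/3136/(117 + (49127/124 - 21701/41641)) = -1/3136/(117 + 2043006483/5163484) = -1/3136/(2647134111/5163484) = (5163484/2647134111)*(-1/3136) = -1290871/2075353143024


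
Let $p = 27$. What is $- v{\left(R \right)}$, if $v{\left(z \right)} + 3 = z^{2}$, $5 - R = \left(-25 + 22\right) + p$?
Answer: $-358$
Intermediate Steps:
$R = -19$ ($R = 5 - \left(\left(-25 + 22\right) + 27\right) = 5 - \left(-3 + 27\right) = 5 - 24 = -19$)
$v{\left(z \right)} = -3 + z^{2}$
$- v{\left(R \right)} = - (-3 + \left(-19\right)^{2}) = - (-3 + 361) = \left(-1\right) 358 = -358$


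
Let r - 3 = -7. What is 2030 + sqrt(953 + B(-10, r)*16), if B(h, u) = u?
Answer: 2030 + sqrt(889) ≈ 2059.8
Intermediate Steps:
r = -4 (r = 3 - 7 = -4)
2030 + sqrt(953 + B(-10, r)*16) = 2030 + sqrt(953 - 4*16) = 2030 + sqrt(953 - 64) = 2030 + sqrt(889)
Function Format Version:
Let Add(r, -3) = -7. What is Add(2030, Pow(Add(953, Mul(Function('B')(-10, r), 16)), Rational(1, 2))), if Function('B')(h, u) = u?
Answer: Add(2030, Pow(889, Rational(1, 2))) ≈ 2059.8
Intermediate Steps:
r = -4 (r = Add(3, -7) = -4)
Add(2030, Pow(Add(953, Mul(Function('B')(-10, r), 16)), Rational(1, 2))) = Add(2030, Pow(Add(953, Mul(-4, 16)), Rational(1, 2))) = Add(2030, Pow(Add(953, -64), Rational(1, 2))) = Add(2030, Pow(889, Rational(1, 2)))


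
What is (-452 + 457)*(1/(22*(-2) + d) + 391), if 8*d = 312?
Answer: 1954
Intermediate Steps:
d = 39 (d = (⅛)*312 = 39)
(-452 + 457)*(1/(22*(-2) + d) + 391) = (-452 + 457)*(1/(22*(-2) + 39) + 391) = 5*(1/(-44 + 39) + 391) = 5*(1/(-5) + 391) = 5*(-⅕ + 391) = 5*(1954/5) = 1954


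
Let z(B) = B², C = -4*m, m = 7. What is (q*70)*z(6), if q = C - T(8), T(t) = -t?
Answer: -50400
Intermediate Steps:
C = -28 (C = -4*7 = -28)
q = -20 (q = -28 - (-1)*8 = -28 - 1*(-8) = -28 + 8 = -20)
(q*70)*z(6) = -20*70*6² = -1400*36 = -50400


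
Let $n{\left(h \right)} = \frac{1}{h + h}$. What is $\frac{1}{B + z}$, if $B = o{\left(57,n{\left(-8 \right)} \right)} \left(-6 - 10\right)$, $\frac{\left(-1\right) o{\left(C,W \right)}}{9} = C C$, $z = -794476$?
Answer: $- \frac{1}{326620} \approx -3.0617 \cdot 10^{-6}$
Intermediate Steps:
$n{\left(h \right)} = \frac{1}{2 h}$
$o{\left(C,W \right)} = - 9 C^{2}$ ($o{\left(C,W \right)} = - 9 C C = - 9 C^{2}$)
$B = 467856$ ($B = - 9 \cdot 57^{2} \left(-6 - 10\right) = \left(-9\right) 3249 \left(-6 - 10\right) = \left(-29241\right) \left(-16\right) = 467856$)
$\frac{1}{B + z} = \frac{1}{467856 - 794476} = \frac{1}{-326620} = - \frac{1}{326620}$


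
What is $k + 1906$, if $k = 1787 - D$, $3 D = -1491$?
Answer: $4190$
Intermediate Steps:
$D = -497$ ($D = \frac{1}{3} \left(-1491\right) = -497$)
$k = 2284$ ($k = 1787 - -497 = 1787 + 497 = 2284$)
$k + 1906 = 2284 + 1906 = 4190$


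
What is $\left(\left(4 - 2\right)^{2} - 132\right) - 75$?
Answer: $-203$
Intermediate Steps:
$\left(\left(4 - 2\right)^{2} - 132\right) - 75 = \left(2^{2} - 132\right) - 75 = \left(4 - 132\right) - 75 = -128 - 75 = -203$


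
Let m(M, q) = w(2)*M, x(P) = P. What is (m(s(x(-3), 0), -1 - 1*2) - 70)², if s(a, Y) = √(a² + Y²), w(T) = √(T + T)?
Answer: 4096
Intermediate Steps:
w(T) = √2*√T (w(T) = √(2*T) = √2*√T)
s(a, Y) = √(Y² + a²)
m(M, q) = 2*M (m(M, q) = (√2*√2)*M = 2*M)
(m(s(x(-3), 0), -1 - 1*2) - 70)² = (2*√(0² + (-3)²) - 70)² = (2*√(0 + 9) - 70)² = (2*√9 - 70)² = (2*3 - 70)² = (6 - 70)² = (-64)² = 4096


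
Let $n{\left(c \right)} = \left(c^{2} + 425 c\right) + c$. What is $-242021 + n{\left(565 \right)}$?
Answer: $317894$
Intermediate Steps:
$n{\left(c \right)} = c^{2} + 426 c$
$-242021 + n{\left(565 \right)} = -242021 + 565 \left(426 + 565\right) = -242021 + 565 \cdot 991 = -242021 + 559915 = 317894$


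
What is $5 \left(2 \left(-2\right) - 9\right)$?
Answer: $-65$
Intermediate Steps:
$5 \left(2 \left(-2\right) - 9\right) = 5 \left(-4 - 9\right) = 5 \left(-13\right) = -65$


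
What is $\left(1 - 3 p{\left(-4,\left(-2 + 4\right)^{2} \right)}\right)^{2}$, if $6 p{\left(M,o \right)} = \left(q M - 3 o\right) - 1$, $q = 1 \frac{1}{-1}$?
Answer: $\frac{121}{4} \approx 30.25$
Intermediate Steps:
$q = -1$ ($q = 1 \left(-1\right) = -1$)
$p{\left(M,o \right)} = - \frac{1}{6} - \frac{o}{2} - \frac{M}{6}$ ($p{\left(M,o \right)} = \frac{\left(- M - 3 o\right) - 1}{6} = \frac{-1 - M - 3 o}{6} = - \frac{1}{6} - \frac{o}{2} - \frac{M}{6}$)
$\left(1 - 3 p{\left(-4,\left(-2 + 4\right)^{2} \right)}\right)^{2} = \left(1 - 3 \left(- \frac{1}{6} - \frac{\left(-2 + 4\right)^{2}}{2} - - \frac{2}{3}\right)\right)^{2} = \left(1 - 3 \left(- \frac{1}{6} - \frac{2^{2}}{2} + \frac{2}{3}\right)\right)^{2} = \left(1 - 3 \left(- \frac{1}{6} - 2 + \frac{2}{3}\right)\right)^{2} = \left(1 - - \frac{9}{2}\right)^{2} = \left(1 + \frac{9}{2}\right)^{2} = \left(\frac{11}{2}\right)^{2} = \frac{121}{4}$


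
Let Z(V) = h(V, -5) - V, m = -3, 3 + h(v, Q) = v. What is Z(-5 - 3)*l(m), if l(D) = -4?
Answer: 12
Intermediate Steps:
h(v, Q) = -3 + v
Z(V) = -3 (Z(V) = (-3 + V) - V = -3)
Z(-5 - 3)*l(m) = -3*(-4) = 12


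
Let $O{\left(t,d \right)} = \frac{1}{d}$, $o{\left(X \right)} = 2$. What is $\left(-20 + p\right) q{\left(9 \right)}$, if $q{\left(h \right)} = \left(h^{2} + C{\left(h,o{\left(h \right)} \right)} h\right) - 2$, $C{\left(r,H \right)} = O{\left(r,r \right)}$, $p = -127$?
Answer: $-11760$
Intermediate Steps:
$C{\left(r,H \right)} = \frac{1}{r}$
$q{\left(h \right)} = -1 + h^{2}$ ($q{\left(h \right)} = \left(h^{2} + \frac{h}{h}\right) - 2 = \left(h^{2} + 1\right) - 2 = \left(1 + h^{2}\right) - 2 = -1 + h^{2}$)
$\left(-20 + p\right) q{\left(9 \right)} = \left(-20 - 127\right) \left(-1 + 9^{2}\right) = - 147 \left(-1 + 81\right) = \left(-147\right) 80 = -11760$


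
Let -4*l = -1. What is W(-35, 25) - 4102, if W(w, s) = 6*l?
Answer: -8201/2 ≈ -4100.5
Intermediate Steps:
l = ¼ (l = -¼*(-1) = ¼ ≈ 0.25000)
W(w, s) = 3/2 (W(w, s) = 6*(¼) = 3/2)
W(-35, 25) - 4102 = 3/2 - 4102 = -8201/2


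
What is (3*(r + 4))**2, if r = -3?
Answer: 9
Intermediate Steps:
(3*(r + 4))**2 = (3*(-3 + 4))**2 = (3*1)**2 = 3**2 = 9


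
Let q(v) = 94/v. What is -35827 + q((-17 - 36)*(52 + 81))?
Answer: -252544617/7049 ≈ -35827.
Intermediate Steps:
-35827 + q((-17 - 36)*(52 + 81)) = -35827 + 94/(((-17 - 36)*(52 + 81))) = -35827 + 94/((-53*133)) = -35827 + 94/(-7049) = -35827 + 94*(-1/7049) = -35827 - 94/7049 = -252544617/7049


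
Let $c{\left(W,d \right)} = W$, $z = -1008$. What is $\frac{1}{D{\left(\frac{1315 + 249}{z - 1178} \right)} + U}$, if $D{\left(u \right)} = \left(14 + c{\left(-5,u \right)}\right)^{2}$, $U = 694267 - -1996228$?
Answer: $\frac{1}{2690576} \approx 3.7167 \cdot 10^{-7}$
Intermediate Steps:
$U = 2690495$ ($U = 694267 + 1996228 = 2690495$)
$D{\left(u \right)} = 81$ ($D{\left(u \right)} = \left(14 - 5\right)^{2} = 9^{2} = 81$)
$\frac{1}{D{\left(\frac{1315 + 249}{z - 1178} \right)} + U} = \frac{1}{81 + 2690495} = \frac{1}{2690576}$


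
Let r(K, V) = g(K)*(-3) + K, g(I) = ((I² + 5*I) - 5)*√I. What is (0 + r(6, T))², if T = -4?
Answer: 200970 - 2196*√6 ≈ 1.9559e+5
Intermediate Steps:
g(I) = √I*(-5 + I² + 5*I) (g(I) = (-5 + I² + 5*I)*√I = √I*(-5 + I² + 5*I))
r(K, V) = K - 3*√K*(-5 + K² + 5*K) (r(K, V) = (√K*(-5 + K² + 5*K))*(-3) + K = -3*√K*(-5 + K² + 5*K) + K = K - 3*√K*(-5 + K² + 5*K))
(0 + r(6, T))² = (0 + (6 + 3*√6*(5 - 1*6² - 5*6)))² = (0 + (6 + 3*√6*(5 - 1*36 - 30)))² = (0 + (6 + 3*√6*(5 - 36 - 30)))² = (0 + (6 + 3*√6*(-61)))² = (0 + (6 - 183*√6))² = (6 - 183*√6)²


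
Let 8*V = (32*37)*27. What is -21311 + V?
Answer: -17315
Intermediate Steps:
V = 3996 (V = ((32*37)*27)/8 = (1184*27)/8 = (⅛)*31968 = 3996)
-21311 + V = -21311 + 3996 = -17315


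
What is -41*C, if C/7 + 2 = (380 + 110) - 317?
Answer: -49077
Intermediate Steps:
C = 1197 (C = -14 + 7*((380 + 110) - 317) = -14 + 7*(490 - 317) = -14 + 7*173 = -14 + 1211 = 1197)
-41*C = -41*1197 = -49077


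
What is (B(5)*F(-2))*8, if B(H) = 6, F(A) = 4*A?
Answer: -384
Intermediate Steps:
(B(5)*F(-2))*8 = (6*(4*(-2)))*8 = (6*(-8))*8 = -48*8 = -384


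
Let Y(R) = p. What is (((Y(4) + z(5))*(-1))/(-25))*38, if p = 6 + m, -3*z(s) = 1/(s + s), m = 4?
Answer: 5681/375 ≈ 15.149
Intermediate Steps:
z(s) = -1/(6*s) (z(s) = -1/(3*(s + s)) = -1/(2*s)/3 = -1/(6*s))
p = 10 (p = 6 + 4 = 10)
Y(R) = 10
(((Y(4) + z(5))*(-1))/(-25))*38 = (((10 - ⅙/5)*(-1))/(-25))*38 = -(10 - ⅙*⅕)*(-1)/25*38 = -(10 - 1/30)*(-1)/25*38 = -299*(-1)/750*38 = -1/25*(-299/30)*38 = (299/750)*38 = 5681/375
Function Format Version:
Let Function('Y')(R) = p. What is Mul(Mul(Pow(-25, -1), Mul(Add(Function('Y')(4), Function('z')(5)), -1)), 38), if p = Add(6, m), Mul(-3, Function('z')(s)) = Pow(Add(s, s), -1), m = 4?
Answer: Rational(5681, 375) ≈ 15.149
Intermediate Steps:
Function('z')(s) = Mul(Rational(-1, 6), Pow(s, -1)) (Function('z')(s) = Mul(Rational(-1, 3), Pow(Add(s, s), -1)) = Mul(Rational(-1, 3), Pow(Mul(2, s), -1)) = Mul(Rational(-1, 3), Mul(Rational(1, 2), Pow(s, -1))) = Mul(Rational(-1, 6), Pow(s, -1)))
p = 10 (p = Add(6, 4) = 10)
Function('Y')(R) = 10
Mul(Mul(Pow(-25, -1), Mul(Add(Function('Y')(4), Function('z')(5)), -1)), 38) = Mul(Mul(Pow(-25, -1), Mul(Add(10, Mul(Rational(-1, 6), Pow(5, -1))), -1)), 38) = Mul(Mul(Rational(-1, 25), Mul(Add(10, Mul(Rational(-1, 6), Rational(1, 5))), -1)), 38) = Mul(Mul(Rational(-1, 25), Mul(Add(10, Rational(-1, 30)), -1)), 38) = Mul(Mul(Rational(-1, 25), Mul(Rational(299, 30), -1)), 38) = Mul(Mul(Rational(-1, 25), Rational(-299, 30)), 38) = Mul(Rational(299, 750), 38) = Rational(5681, 375)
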